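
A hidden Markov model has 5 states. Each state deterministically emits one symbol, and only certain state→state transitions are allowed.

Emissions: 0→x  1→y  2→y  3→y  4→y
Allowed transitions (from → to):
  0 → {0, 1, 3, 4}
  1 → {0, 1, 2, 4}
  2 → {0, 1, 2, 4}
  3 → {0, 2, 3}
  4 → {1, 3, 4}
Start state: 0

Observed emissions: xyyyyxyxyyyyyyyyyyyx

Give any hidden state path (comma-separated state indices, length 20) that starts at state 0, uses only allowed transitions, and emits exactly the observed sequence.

0,3,3,2,1,0,3,0,4,4,4,4,3,2,1,4,1,4,3,0

  [0] x  {0}  => 0  start
  [1] y  {1,2,3,4}  => 3  0->3 ok
  [2] y  {1,2,3,4}  => 3  3->3 ok
  [3] y  {1,2,3,4}  => 2  3->2 ok
  [4] y  {1,2,3,4}  => 1  2->1 ok
  [5] x  {0}  => 0  1->0 ok
  [6] y  {1,2,3,4}  => 3  0->3 ok
  [7] x  {0}  => 0  3->0 ok
  [8] y  {1,2,3,4}  => 4  0->4 ok
  [9] y  {1,2,3,4}  => 4  4->4 ok
  [10] y  {1,2,3,4}  => 4  4->4 ok
  [11] y  {1,2,3,4}  => 4  4->4 ok
  [12] y  {1,2,3,4}  => 3  4->3 ok
  [13] y  {1,2,3,4}  => 2  3->2 ok
  [14] y  {1,2,3,4}  => 1  2->1 ok
  [15] y  {1,2,3,4}  => 4  1->4 ok
  [16] y  {1,2,3,4}  => 1  4->1 ok
  [17] y  {1,2,3,4}  => 4  1->4 ok
  [18] y  {1,2,3,4}  => 3  4->3 ok
  [19] x  {0}  => 0  3->0 ok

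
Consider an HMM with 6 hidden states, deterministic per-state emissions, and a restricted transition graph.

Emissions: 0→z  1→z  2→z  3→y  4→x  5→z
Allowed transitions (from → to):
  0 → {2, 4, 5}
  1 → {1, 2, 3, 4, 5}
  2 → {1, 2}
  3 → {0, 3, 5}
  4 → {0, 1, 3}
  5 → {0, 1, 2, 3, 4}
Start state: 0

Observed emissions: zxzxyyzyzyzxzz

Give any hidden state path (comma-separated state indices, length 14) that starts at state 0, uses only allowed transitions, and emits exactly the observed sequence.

  t0 'z' -> {0,1,2,5}, take 0 (start)
  t1 'x' -> {4}, take 4 (0->4 ok)
  t2 'z' -> {0,1,2,5}, take 0 (4->0 ok)
  t3 'x' -> {4}, take 4 (0->4 ok)
  t4 'y' -> {3}, take 3 (4->3 ok)
  t5 'y' -> {3}, take 3 (3->3 ok)
  t6 'z' -> {0,1,2,5}, take 5 (3->5 ok)
  t7 'y' -> {3}, take 3 (5->3 ok)
  t8 'z' -> {0,1,2,5}, take 5 (3->5 ok)
  t9 'y' -> {3}, take 3 (5->3 ok)
  t10 'z' -> {0,1,2,5}, take 5 (3->5 ok)
  t11 'x' -> {4}, take 4 (5->4 ok)
  t12 'z' -> {0,1,2,5}, take 1 (4->1 ok)
  t13 'z' -> {0,1,2,5}, take 1 (1->1 ok)

0,4,0,4,3,3,5,3,5,3,5,4,1,1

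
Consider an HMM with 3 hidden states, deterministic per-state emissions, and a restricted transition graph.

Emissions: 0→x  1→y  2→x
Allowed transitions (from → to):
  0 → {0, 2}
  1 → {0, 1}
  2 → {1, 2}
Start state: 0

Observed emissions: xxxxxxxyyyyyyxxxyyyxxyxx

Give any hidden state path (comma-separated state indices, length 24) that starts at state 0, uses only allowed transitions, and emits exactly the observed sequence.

  [0] x  {0,2}  => 0  start
  [1] x  {0,2}  => 0  0->0 ok
  [2] x  {0,2}  => 0  0->0 ok
  [3] x  {0,2}  => 0  0->0 ok
  [4] x  {0,2}  => 0  0->0 ok
  [5] x  {0,2}  => 2  0->2 ok
  [6] x  {0,2}  => 2  2->2 ok
  [7] y  {1}  => 1  2->1 ok
  [8] y  {1}  => 1  1->1 ok
  [9] y  {1}  => 1  1->1 ok
  [10] y  {1}  => 1  1->1 ok
  [11] y  {1}  => 1  1->1 ok
  [12] y  {1}  => 1  1->1 ok
  [13] x  {0,2}  => 0  1->0 ok
  [14] x  {0,2}  => 2  0->2 ok
  [15] x  {0,2}  => 2  2->2 ok
  [16] y  {1}  => 1  2->1 ok
  [17] y  {1}  => 1  1->1 ok
  [18] y  {1}  => 1  1->1 ok
  [19] x  {0,2}  => 0  1->0 ok
  [20] x  {0,2}  => 2  0->2 ok
  [21] y  {1}  => 1  2->1 ok
  [22] x  {0,2}  => 0  1->0 ok
  [23] x  {0,2}  => 2  0->2 ok

0,0,0,0,0,2,2,1,1,1,1,1,1,0,2,2,1,1,1,0,2,1,0,2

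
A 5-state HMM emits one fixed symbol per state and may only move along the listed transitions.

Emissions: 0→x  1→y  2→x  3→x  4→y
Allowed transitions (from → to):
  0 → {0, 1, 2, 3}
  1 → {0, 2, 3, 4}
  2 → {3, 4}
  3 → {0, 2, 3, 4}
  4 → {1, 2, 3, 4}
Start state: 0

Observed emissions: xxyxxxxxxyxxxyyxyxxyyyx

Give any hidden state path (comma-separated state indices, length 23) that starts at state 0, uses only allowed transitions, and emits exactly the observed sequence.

0,0,1,3,2,3,2,3,0,1,2,3,2,4,1,0,1,0,2,4,4,1,2

  pos 0: x in {0,2,3}, choose 0; start
  pos 1: x in {0,2,3}, choose 0; 0->0 ok
  pos 2: y in {1,4}, choose 1; 0->1 ok
  pos 3: x in {0,2,3}, choose 3; 1->3 ok
  pos 4: x in {0,2,3}, choose 2; 3->2 ok
  pos 5: x in {0,2,3}, choose 3; 2->3 ok
  pos 6: x in {0,2,3}, choose 2; 3->2 ok
  pos 7: x in {0,2,3}, choose 3; 2->3 ok
  pos 8: x in {0,2,3}, choose 0; 3->0 ok
  pos 9: y in {1,4}, choose 1; 0->1 ok
  pos 10: x in {0,2,3}, choose 2; 1->2 ok
  pos 11: x in {0,2,3}, choose 3; 2->3 ok
  pos 12: x in {0,2,3}, choose 2; 3->2 ok
  pos 13: y in {1,4}, choose 4; 2->4 ok
  pos 14: y in {1,4}, choose 1; 4->1 ok
  pos 15: x in {0,2,3}, choose 0; 1->0 ok
  pos 16: y in {1,4}, choose 1; 0->1 ok
  pos 17: x in {0,2,3}, choose 0; 1->0 ok
  pos 18: x in {0,2,3}, choose 2; 0->2 ok
  pos 19: y in {1,4}, choose 4; 2->4 ok
  pos 20: y in {1,4}, choose 4; 4->4 ok
  pos 21: y in {1,4}, choose 1; 4->1 ok
  pos 22: x in {0,2,3}, choose 2; 1->2 ok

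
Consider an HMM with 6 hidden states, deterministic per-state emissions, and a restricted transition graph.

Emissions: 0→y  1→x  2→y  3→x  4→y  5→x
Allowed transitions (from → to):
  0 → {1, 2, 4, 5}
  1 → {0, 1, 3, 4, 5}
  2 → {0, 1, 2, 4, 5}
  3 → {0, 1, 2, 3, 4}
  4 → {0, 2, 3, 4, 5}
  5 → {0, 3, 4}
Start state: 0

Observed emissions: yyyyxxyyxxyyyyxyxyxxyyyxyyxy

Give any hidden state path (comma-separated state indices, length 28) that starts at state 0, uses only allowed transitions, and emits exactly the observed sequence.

  [0] y  {0,2,4}  => 0  start
  [1] y  {0,2,4}  => 4  0->4 ok
  [2] y  {0,2,4}  => 2  4->2 ok
  [3] y  {0,2,4}  => 4  2->4 ok
  [4] x  {1,3,5}  => 3  4->3 ok
  [5] x  {1,3,5}  => 1  3->1 ok
  [6] y  {0,2,4}  => 0  1->0 ok
  [7] y  {0,2,4}  => 2  0->2 ok
  [8] x  {1,3,5}  => 1  2->1 ok
  [9] x  {1,3,5}  => 5  1->5 ok
  [10] y  {0,2,4}  => 4  5->4 ok
  [11] y  {0,2,4}  => 4  4->4 ok
  [12] y  {0,2,4}  => 4  4->4 ok
  [13] y  {0,2,4}  => 4  4->4 ok
  [14] x  {1,3,5}  => 3  4->3 ok
  [15] y  {0,2,4}  => 0  3->0 ok
  [16] x  {1,3,5}  => 1  0->1 ok
  [17] y  {0,2,4}  => 0  1->0 ok
  [18] x  {1,3,5}  => 1  0->1 ok
  [19] x  {1,3,5}  => 5  1->5 ok
  [20] y  {0,2,4}  => 4  5->4 ok
  [21] y  {0,2,4}  => 0  4->0 ok
  [22] y  {0,2,4}  => 4  0->4 ok
  [23] x  {1,3,5}  => 5  4->5 ok
  [24] y  {0,2,4}  => 4  5->4 ok
  [25] y  {0,2,4}  => 0  4->0 ok
  [26] x  {1,3,5}  => 1  0->1 ok
  [27] y  {0,2,4}  => 4  1->4 ok

0,4,2,4,3,1,0,2,1,5,4,4,4,4,3,0,1,0,1,5,4,0,4,5,4,0,1,4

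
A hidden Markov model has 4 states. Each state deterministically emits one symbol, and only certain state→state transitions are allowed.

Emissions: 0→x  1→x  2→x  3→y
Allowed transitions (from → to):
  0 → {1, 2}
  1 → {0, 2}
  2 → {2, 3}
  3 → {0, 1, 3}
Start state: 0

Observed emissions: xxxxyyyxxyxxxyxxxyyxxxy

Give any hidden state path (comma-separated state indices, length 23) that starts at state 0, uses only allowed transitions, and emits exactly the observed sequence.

  t0 'x' -> {0,1,2}, take 0 (start)
  t1 'x' -> {0,1,2}, take 1 (0->1 ok)
  t2 'x' -> {0,1,2}, take 0 (1->0 ok)
  t3 'x' -> {0,1,2}, take 2 (0->2 ok)
  t4 'y' -> {3}, take 3 (2->3 ok)
  t5 'y' -> {3}, take 3 (3->3 ok)
  t6 'y' -> {3}, take 3 (3->3 ok)
  t7 'x' -> {0,1,2}, take 0 (3->0 ok)
  t8 'x' -> {0,1,2}, take 2 (0->2 ok)
  t9 'y' -> {3}, take 3 (2->3 ok)
  t10 'x' -> {0,1,2}, take 0 (3->0 ok)
  t11 'x' -> {0,1,2}, take 2 (0->2 ok)
  t12 'x' -> {0,1,2}, take 2 (2->2 ok)
  t13 'y' -> {3}, take 3 (2->3 ok)
  t14 'x' -> {0,1,2}, take 1 (3->1 ok)
  t15 'x' -> {0,1,2}, take 0 (1->0 ok)
  t16 'x' -> {0,1,2}, take 2 (0->2 ok)
  t17 'y' -> {3}, take 3 (2->3 ok)
  t18 'y' -> {3}, take 3 (3->3 ok)
  t19 'x' -> {0,1,2}, take 0 (3->0 ok)
  t20 'x' -> {0,1,2}, take 1 (0->1 ok)
  t21 'x' -> {0,1,2}, take 2 (1->2 ok)
  t22 'y' -> {3}, take 3 (2->3 ok)

0,1,0,2,3,3,3,0,2,3,0,2,2,3,1,0,2,3,3,0,1,2,3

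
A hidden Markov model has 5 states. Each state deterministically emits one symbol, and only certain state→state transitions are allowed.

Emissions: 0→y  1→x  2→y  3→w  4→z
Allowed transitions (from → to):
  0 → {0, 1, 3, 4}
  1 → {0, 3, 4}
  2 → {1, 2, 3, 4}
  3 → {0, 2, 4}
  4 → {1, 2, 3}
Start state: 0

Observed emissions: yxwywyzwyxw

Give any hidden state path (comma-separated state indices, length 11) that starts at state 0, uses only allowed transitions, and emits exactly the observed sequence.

  0: obs=y cand={0,2} pick 0 [start]
  1: obs=x cand={1} pick 1 [0->1 ok]
  2: obs=w cand={3} pick 3 [1->3 ok]
  3: obs=y cand={0,2} pick 2 [3->2 ok]
  4: obs=w cand={3} pick 3 [2->3 ok]
  5: obs=y cand={0,2} pick 0 [3->0 ok]
  6: obs=z cand={4} pick 4 [0->4 ok]
  7: obs=w cand={3} pick 3 [4->3 ok]
  8: obs=y cand={0,2} pick 0 [3->0 ok]
  9: obs=x cand={1} pick 1 [0->1 ok]
  10: obs=w cand={3} pick 3 [1->3 ok]

0,1,3,2,3,0,4,3,0,1,3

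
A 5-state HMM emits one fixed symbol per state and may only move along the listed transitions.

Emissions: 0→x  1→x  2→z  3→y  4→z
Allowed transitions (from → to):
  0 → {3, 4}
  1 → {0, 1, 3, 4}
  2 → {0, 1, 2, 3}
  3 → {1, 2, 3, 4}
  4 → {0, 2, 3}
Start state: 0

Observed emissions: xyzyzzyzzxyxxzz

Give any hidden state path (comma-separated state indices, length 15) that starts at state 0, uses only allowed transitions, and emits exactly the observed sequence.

  0: obs=x cand={0,1} pick 0 [start]
  1: obs=y cand={3} pick 3 [0->3 ok]
  2: obs=z cand={2,4} pick 2 [3->2 ok]
  3: obs=y cand={3} pick 3 [2->3 ok]
  4: obs=z cand={2,4} pick 4 [3->4 ok]
  5: obs=z cand={2,4} pick 2 [4->2 ok]
  6: obs=y cand={3} pick 3 [2->3 ok]
  7: obs=z cand={2,4} pick 2 [3->2 ok]
  8: obs=z cand={2,4} pick 2 [2->2 ok]
  9: obs=x cand={0,1} pick 0 [2->0 ok]
  10: obs=y cand={3} pick 3 [0->3 ok]
  11: obs=x cand={0,1} pick 1 [3->1 ok]
  12: obs=x cand={0,1} pick 0 [1->0 ok]
  13: obs=z cand={2,4} pick 4 [0->4 ok]
  14: obs=z cand={2,4} pick 2 [4->2 ok]

0,3,2,3,4,2,3,2,2,0,3,1,0,4,2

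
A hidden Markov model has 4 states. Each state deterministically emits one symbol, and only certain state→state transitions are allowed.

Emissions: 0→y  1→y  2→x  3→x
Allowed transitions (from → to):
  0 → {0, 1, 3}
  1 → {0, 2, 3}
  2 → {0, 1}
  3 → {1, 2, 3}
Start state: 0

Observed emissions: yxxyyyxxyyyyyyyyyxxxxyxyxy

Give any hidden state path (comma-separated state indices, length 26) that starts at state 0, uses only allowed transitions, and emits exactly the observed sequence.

0,3,3,1,0,1,3,3,1,0,0,1,0,0,1,0,1,3,3,3,3,1,2,1,2,0

  [0] y  {0,1}  => 0  start
  [1] x  {2,3}  => 3  0->3 ok
  [2] x  {2,3}  => 3  3->3 ok
  [3] y  {0,1}  => 1  3->1 ok
  [4] y  {0,1}  => 0  1->0 ok
  [5] y  {0,1}  => 1  0->1 ok
  [6] x  {2,3}  => 3  1->3 ok
  [7] x  {2,3}  => 3  3->3 ok
  [8] y  {0,1}  => 1  3->1 ok
  [9] y  {0,1}  => 0  1->0 ok
  [10] y  {0,1}  => 0  0->0 ok
  [11] y  {0,1}  => 1  0->1 ok
  [12] y  {0,1}  => 0  1->0 ok
  [13] y  {0,1}  => 0  0->0 ok
  [14] y  {0,1}  => 1  0->1 ok
  [15] y  {0,1}  => 0  1->0 ok
  [16] y  {0,1}  => 1  0->1 ok
  [17] x  {2,3}  => 3  1->3 ok
  [18] x  {2,3}  => 3  3->3 ok
  [19] x  {2,3}  => 3  3->3 ok
  [20] x  {2,3}  => 3  3->3 ok
  [21] y  {0,1}  => 1  3->1 ok
  [22] x  {2,3}  => 2  1->2 ok
  [23] y  {0,1}  => 1  2->1 ok
  [24] x  {2,3}  => 2  1->2 ok
  [25] y  {0,1}  => 0  2->0 ok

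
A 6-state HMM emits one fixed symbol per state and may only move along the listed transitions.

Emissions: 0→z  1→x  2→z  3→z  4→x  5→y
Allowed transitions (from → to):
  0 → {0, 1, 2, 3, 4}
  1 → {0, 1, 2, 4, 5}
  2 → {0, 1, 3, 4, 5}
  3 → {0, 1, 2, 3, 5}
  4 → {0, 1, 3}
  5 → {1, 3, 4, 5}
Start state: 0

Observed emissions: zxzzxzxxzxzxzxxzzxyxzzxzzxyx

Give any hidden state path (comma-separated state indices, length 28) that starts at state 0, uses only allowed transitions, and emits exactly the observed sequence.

  0: obs=z cand={0,2,3} pick 0 [start]
  1: obs=x cand={1,4} pick 4 [0->4 ok]
  2: obs=z cand={0,2,3} pick 3 [4->3 ok]
  3: obs=z cand={0,2,3} pick 2 [3->2 ok]
  4: obs=x cand={1,4} pick 4 [2->4 ok]
  5: obs=z cand={0,2,3} pick 0 [4->0 ok]
  6: obs=x cand={1,4} pick 4 [0->4 ok]
  7: obs=x cand={1,4} pick 1 [4->1 ok]
  8: obs=z cand={0,2,3} pick 0 [1->0 ok]
  9: obs=x cand={1,4} pick 1 [0->1 ok]
  10: obs=z cand={0,2,3} pick 2 [1->2 ok]
  11: obs=x cand={1,4} pick 4 [2->4 ok]
  12: obs=z cand={0,2,3} pick 0 [4->0 ok]
  13: obs=x cand={1,4} pick 1 [0->1 ok]
  14: obs=x cand={1,4} pick 1 [1->1 ok]
  15: obs=z cand={0,2,3} pick 2 [1->2 ok]
  16: obs=z cand={0,2,3} pick 3 [2->3 ok]
  17: obs=x cand={1,4} pick 1 [3->1 ok]
  18: obs=y cand={5} pick 5 [1->5 ok]
  19: obs=x cand={1,4} pick 4 [5->4 ok]
  20: obs=z cand={0,2,3} pick 3 [4->3 ok]
  21: obs=z cand={0,2,3} pick 0 [3->0 ok]
  22: obs=x cand={1,4} pick 4 [0->4 ok]
  23: obs=z cand={0,2,3} pick 0 [4->0 ok]
  24: obs=z cand={0,2,3} pick 2 [0->2 ok]
  25: obs=x cand={1,4} pick 1 [2->1 ok]
  26: obs=y cand={5} pick 5 [1->5 ok]
  27: obs=x cand={1,4} pick 1 [5->1 ok]

0,4,3,2,4,0,4,1,0,1,2,4,0,1,1,2,3,1,5,4,3,0,4,0,2,1,5,1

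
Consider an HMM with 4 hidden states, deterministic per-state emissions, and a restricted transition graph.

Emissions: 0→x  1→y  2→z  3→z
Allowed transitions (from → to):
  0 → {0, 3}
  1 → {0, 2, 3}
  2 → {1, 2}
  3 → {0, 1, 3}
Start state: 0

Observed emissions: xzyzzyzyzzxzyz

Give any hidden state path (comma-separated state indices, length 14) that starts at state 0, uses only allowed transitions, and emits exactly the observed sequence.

0,3,1,2,2,1,3,1,3,3,0,3,1,2

  pos 0: x in {0}, choose 0; start
  pos 1: z in {2,3}, choose 3; 0->3 ok
  pos 2: y in {1}, choose 1; 3->1 ok
  pos 3: z in {2,3}, choose 2; 1->2 ok
  pos 4: z in {2,3}, choose 2; 2->2 ok
  pos 5: y in {1}, choose 1; 2->1 ok
  pos 6: z in {2,3}, choose 3; 1->3 ok
  pos 7: y in {1}, choose 1; 3->1 ok
  pos 8: z in {2,3}, choose 3; 1->3 ok
  pos 9: z in {2,3}, choose 3; 3->3 ok
  pos 10: x in {0}, choose 0; 3->0 ok
  pos 11: z in {2,3}, choose 3; 0->3 ok
  pos 12: y in {1}, choose 1; 3->1 ok
  pos 13: z in {2,3}, choose 2; 1->2 ok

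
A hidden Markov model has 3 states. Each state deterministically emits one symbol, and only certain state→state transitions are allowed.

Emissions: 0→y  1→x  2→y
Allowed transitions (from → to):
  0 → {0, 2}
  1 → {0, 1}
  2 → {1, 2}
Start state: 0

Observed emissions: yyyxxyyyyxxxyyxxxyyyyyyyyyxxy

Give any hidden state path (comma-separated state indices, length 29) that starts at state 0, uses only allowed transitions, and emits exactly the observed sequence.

  pos 0: y in {0,2}, choose 0; start
  pos 1: y in {0,2}, choose 0; 0->0 ok
  pos 2: y in {0,2}, choose 2; 0->2 ok
  pos 3: x in {1}, choose 1; 2->1 ok
  pos 4: x in {1}, choose 1; 1->1 ok
  pos 5: y in {0,2}, choose 0; 1->0 ok
  pos 6: y in {0,2}, choose 2; 0->2 ok
  pos 7: y in {0,2}, choose 2; 2->2 ok
  pos 8: y in {0,2}, choose 2; 2->2 ok
  pos 9: x in {1}, choose 1; 2->1 ok
  pos 10: x in {1}, choose 1; 1->1 ok
  pos 11: x in {1}, choose 1; 1->1 ok
  pos 12: y in {0,2}, choose 0; 1->0 ok
  pos 13: y in {0,2}, choose 2; 0->2 ok
  pos 14: x in {1}, choose 1; 2->1 ok
  pos 15: x in {1}, choose 1; 1->1 ok
  pos 16: x in {1}, choose 1; 1->1 ok
  pos 17: y in {0,2}, choose 0; 1->0 ok
  pos 18: y in {0,2}, choose 0; 0->0 ok
  pos 19: y in {0,2}, choose 0; 0->0 ok
  pos 20: y in {0,2}, choose 0; 0->0 ok
  pos 21: y in {0,2}, choose 0; 0->0 ok
  pos 22: y in {0,2}, choose 0; 0->0 ok
  pos 23: y in {0,2}, choose 0; 0->0 ok
  pos 24: y in {0,2}, choose 2; 0->2 ok
  pos 25: y in {0,2}, choose 2; 2->2 ok
  pos 26: x in {1}, choose 1; 2->1 ok
  pos 27: x in {1}, choose 1; 1->1 ok
  pos 28: y in {0,2}, choose 0; 1->0 ok

0,0,2,1,1,0,2,2,2,1,1,1,0,2,1,1,1,0,0,0,0,0,0,0,2,2,1,1,0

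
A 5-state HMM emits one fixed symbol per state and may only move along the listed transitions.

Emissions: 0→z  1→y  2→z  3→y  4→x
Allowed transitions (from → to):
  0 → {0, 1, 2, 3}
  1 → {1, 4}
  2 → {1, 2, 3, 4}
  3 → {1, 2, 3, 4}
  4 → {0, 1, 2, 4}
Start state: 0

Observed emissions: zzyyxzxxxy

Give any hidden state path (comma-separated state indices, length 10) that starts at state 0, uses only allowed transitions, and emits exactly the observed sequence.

0,2,1,1,4,2,4,4,4,1

  t0 'z' -> {0,2}, take 0 (start)
  t1 'z' -> {0,2}, take 2 (0->2 ok)
  t2 'y' -> {1,3}, take 1 (2->1 ok)
  t3 'y' -> {1,3}, take 1 (1->1 ok)
  t4 'x' -> {4}, take 4 (1->4 ok)
  t5 'z' -> {0,2}, take 2 (4->2 ok)
  t6 'x' -> {4}, take 4 (2->4 ok)
  t7 'x' -> {4}, take 4 (4->4 ok)
  t8 'x' -> {4}, take 4 (4->4 ok)
  t9 'y' -> {1,3}, take 1 (4->1 ok)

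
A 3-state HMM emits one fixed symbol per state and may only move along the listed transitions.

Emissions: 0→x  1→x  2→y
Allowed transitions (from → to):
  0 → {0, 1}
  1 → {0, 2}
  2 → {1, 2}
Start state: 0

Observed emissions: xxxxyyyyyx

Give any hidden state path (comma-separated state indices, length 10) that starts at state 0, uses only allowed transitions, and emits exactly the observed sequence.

0,0,0,1,2,2,2,2,2,1

  t0 'x' -> {0,1}, take 0 (start)
  t1 'x' -> {0,1}, take 0 (0->0 ok)
  t2 'x' -> {0,1}, take 0 (0->0 ok)
  t3 'x' -> {0,1}, take 1 (0->1 ok)
  t4 'y' -> {2}, take 2 (1->2 ok)
  t5 'y' -> {2}, take 2 (2->2 ok)
  t6 'y' -> {2}, take 2 (2->2 ok)
  t7 'y' -> {2}, take 2 (2->2 ok)
  t8 'y' -> {2}, take 2 (2->2 ok)
  t9 'x' -> {0,1}, take 1 (2->1 ok)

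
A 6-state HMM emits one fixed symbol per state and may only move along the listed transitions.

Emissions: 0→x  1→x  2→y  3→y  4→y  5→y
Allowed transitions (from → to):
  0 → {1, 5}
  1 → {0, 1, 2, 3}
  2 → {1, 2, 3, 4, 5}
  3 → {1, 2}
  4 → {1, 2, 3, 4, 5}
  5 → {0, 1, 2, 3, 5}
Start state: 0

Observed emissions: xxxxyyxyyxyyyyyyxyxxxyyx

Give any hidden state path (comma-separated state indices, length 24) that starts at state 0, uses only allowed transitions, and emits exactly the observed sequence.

0,1,0,1,2,5,0,5,5,0,5,3,2,2,2,2,1,3,1,1,1,2,5,1

  0: obs=x cand={0,1} pick 0 [start]
  1: obs=x cand={0,1} pick 1 [0->1 ok]
  2: obs=x cand={0,1} pick 0 [1->0 ok]
  3: obs=x cand={0,1} pick 1 [0->1 ok]
  4: obs=y cand={2,3,4,5} pick 2 [1->2 ok]
  5: obs=y cand={2,3,4,5} pick 5 [2->5 ok]
  6: obs=x cand={0,1} pick 0 [5->0 ok]
  7: obs=y cand={2,3,4,5} pick 5 [0->5 ok]
  8: obs=y cand={2,3,4,5} pick 5 [5->5 ok]
  9: obs=x cand={0,1} pick 0 [5->0 ok]
  10: obs=y cand={2,3,4,5} pick 5 [0->5 ok]
  11: obs=y cand={2,3,4,5} pick 3 [5->3 ok]
  12: obs=y cand={2,3,4,5} pick 2 [3->2 ok]
  13: obs=y cand={2,3,4,5} pick 2 [2->2 ok]
  14: obs=y cand={2,3,4,5} pick 2 [2->2 ok]
  15: obs=y cand={2,3,4,5} pick 2 [2->2 ok]
  16: obs=x cand={0,1} pick 1 [2->1 ok]
  17: obs=y cand={2,3,4,5} pick 3 [1->3 ok]
  18: obs=x cand={0,1} pick 1 [3->1 ok]
  19: obs=x cand={0,1} pick 1 [1->1 ok]
  20: obs=x cand={0,1} pick 1 [1->1 ok]
  21: obs=y cand={2,3,4,5} pick 2 [1->2 ok]
  22: obs=y cand={2,3,4,5} pick 5 [2->5 ok]
  23: obs=x cand={0,1} pick 1 [5->1 ok]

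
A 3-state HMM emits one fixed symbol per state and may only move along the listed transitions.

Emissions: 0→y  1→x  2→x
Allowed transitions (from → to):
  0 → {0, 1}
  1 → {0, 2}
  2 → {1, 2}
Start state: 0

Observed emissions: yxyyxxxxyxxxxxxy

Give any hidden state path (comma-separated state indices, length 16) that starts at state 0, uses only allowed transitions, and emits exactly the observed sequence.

0,1,0,0,1,2,2,1,0,1,2,2,1,2,1,0

  0: obs=y cand={0} pick 0 [start]
  1: obs=x cand={1,2} pick 1 [0->1 ok]
  2: obs=y cand={0} pick 0 [1->0 ok]
  3: obs=y cand={0} pick 0 [0->0 ok]
  4: obs=x cand={1,2} pick 1 [0->1 ok]
  5: obs=x cand={1,2} pick 2 [1->2 ok]
  6: obs=x cand={1,2} pick 2 [2->2 ok]
  7: obs=x cand={1,2} pick 1 [2->1 ok]
  8: obs=y cand={0} pick 0 [1->0 ok]
  9: obs=x cand={1,2} pick 1 [0->1 ok]
  10: obs=x cand={1,2} pick 2 [1->2 ok]
  11: obs=x cand={1,2} pick 2 [2->2 ok]
  12: obs=x cand={1,2} pick 1 [2->1 ok]
  13: obs=x cand={1,2} pick 2 [1->2 ok]
  14: obs=x cand={1,2} pick 1 [2->1 ok]
  15: obs=y cand={0} pick 0 [1->0 ok]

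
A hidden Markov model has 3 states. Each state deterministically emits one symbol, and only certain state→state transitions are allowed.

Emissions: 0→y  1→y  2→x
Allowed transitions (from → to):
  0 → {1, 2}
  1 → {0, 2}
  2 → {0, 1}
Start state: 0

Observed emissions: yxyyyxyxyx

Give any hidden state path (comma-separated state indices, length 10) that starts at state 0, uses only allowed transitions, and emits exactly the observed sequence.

0,2,0,1,0,2,1,2,0,2

  t0 'y' -> {0,1}, take 0 (start)
  t1 'x' -> {2}, take 2 (0->2 ok)
  t2 'y' -> {0,1}, take 0 (2->0 ok)
  t3 'y' -> {0,1}, take 1 (0->1 ok)
  t4 'y' -> {0,1}, take 0 (1->0 ok)
  t5 'x' -> {2}, take 2 (0->2 ok)
  t6 'y' -> {0,1}, take 1 (2->1 ok)
  t7 'x' -> {2}, take 2 (1->2 ok)
  t8 'y' -> {0,1}, take 0 (2->0 ok)
  t9 'x' -> {2}, take 2 (0->2 ok)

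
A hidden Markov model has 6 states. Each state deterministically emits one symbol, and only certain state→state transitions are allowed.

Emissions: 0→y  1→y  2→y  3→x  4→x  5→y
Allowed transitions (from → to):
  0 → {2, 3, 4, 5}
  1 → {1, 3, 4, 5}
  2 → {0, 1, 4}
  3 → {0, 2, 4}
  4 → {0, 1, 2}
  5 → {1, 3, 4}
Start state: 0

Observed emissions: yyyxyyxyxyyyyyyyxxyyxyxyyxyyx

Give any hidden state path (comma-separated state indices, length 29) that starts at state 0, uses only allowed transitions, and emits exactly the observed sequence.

0,2,0,4,0,5,4,0,3,2,1,1,1,1,5,1,3,4,2,1,3,0,3,2,1,3,2,0,3

  0: obs=y cand={0,1,2,5} pick 0 [start]
  1: obs=y cand={0,1,2,5} pick 2 [0->2 ok]
  2: obs=y cand={0,1,2,5} pick 0 [2->0 ok]
  3: obs=x cand={3,4} pick 4 [0->4 ok]
  4: obs=y cand={0,1,2,5} pick 0 [4->0 ok]
  5: obs=y cand={0,1,2,5} pick 5 [0->5 ok]
  6: obs=x cand={3,4} pick 4 [5->4 ok]
  7: obs=y cand={0,1,2,5} pick 0 [4->0 ok]
  8: obs=x cand={3,4} pick 3 [0->3 ok]
  9: obs=y cand={0,1,2,5} pick 2 [3->2 ok]
  10: obs=y cand={0,1,2,5} pick 1 [2->1 ok]
  11: obs=y cand={0,1,2,5} pick 1 [1->1 ok]
  12: obs=y cand={0,1,2,5} pick 1 [1->1 ok]
  13: obs=y cand={0,1,2,5} pick 1 [1->1 ok]
  14: obs=y cand={0,1,2,5} pick 5 [1->5 ok]
  15: obs=y cand={0,1,2,5} pick 1 [5->1 ok]
  16: obs=x cand={3,4} pick 3 [1->3 ok]
  17: obs=x cand={3,4} pick 4 [3->4 ok]
  18: obs=y cand={0,1,2,5} pick 2 [4->2 ok]
  19: obs=y cand={0,1,2,5} pick 1 [2->1 ok]
  20: obs=x cand={3,4} pick 3 [1->3 ok]
  21: obs=y cand={0,1,2,5} pick 0 [3->0 ok]
  22: obs=x cand={3,4} pick 3 [0->3 ok]
  23: obs=y cand={0,1,2,5} pick 2 [3->2 ok]
  24: obs=y cand={0,1,2,5} pick 1 [2->1 ok]
  25: obs=x cand={3,4} pick 3 [1->3 ok]
  26: obs=y cand={0,1,2,5} pick 2 [3->2 ok]
  27: obs=y cand={0,1,2,5} pick 0 [2->0 ok]
  28: obs=x cand={3,4} pick 3 [0->3 ok]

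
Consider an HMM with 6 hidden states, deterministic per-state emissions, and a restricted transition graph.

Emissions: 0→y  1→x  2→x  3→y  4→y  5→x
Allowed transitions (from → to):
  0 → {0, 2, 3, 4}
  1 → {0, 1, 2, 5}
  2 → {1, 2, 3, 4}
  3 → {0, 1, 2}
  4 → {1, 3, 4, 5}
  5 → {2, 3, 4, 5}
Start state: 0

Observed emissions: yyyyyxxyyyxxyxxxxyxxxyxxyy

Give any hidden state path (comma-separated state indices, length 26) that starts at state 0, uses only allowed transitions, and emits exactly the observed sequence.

  [0] y  {0,3,4}  => 0  start
  [1] y  {0,3,4}  => 0  0->0 ok
  [2] y  {0,3,4}  => 3  0->3 ok
  [3] y  {0,3,4}  => 0  3->0 ok
  [4] y  {0,3,4}  => 3  0->3 ok
  [5] x  {1,2,5}  => 1  3->1 ok
  [6] x  {1,2,5}  => 1  1->1 ok
  [7] y  {0,3,4}  => 0  1->0 ok
  [8] y  {0,3,4}  => 4  0->4 ok
  [9] y  {0,3,4}  => 3  4->3 ok
  [10] x  {1,2,5}  => 1  3->1 ok
  [11] x  {1,2,5}  => 5  1->5 ok
  [12] y  {0,3,4}  => 4  5->4 ok
  [13] x  {1,2,5}  => 1  4->1 ok
  [14] x  {1,2,5}  => 2  1->2 ok
  [15] x  {1,2,5}  => 1  2->1 ok
  [16] x  {1,2,5}  => 5  1->5 ok
  [17] y  {0,3,4}  => 4  5->4 ok
  [18] x  {1,2,5}  => 5  4->5 ok
  [19] x  {1,2,5}  => 5  5->5 ok
  [20] x  {1,2,5}  => 5  5->5 ok
  [21] y  {0,3,4}  => 3  5->3 ok
  [22] x  {1,2,5}  => 2  3->2 ok
  [23] x  {1,2,5}  => 2  2->2 ok
  [24] y  {0,3,4}  => 4  2->4 ok
  [25] y  {0,3,4}  => 3  4->3 ok

0,0,3,0,3,1,1,0,4,3,1,5,4,1,2,1,5,4,5,5,5,3,2,2,4,3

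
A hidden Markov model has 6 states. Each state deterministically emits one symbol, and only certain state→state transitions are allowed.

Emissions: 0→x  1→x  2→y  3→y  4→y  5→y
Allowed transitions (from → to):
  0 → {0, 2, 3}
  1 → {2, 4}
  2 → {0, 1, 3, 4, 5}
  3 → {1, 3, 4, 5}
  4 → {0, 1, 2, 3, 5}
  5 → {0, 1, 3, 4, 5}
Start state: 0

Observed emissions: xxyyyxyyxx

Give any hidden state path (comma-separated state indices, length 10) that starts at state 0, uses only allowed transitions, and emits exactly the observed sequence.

0,0,3,5,3,1,4,2,0,0

  0: obs=x cand={0,1} pick 0 [start]
  1: obs=x cand={0,1} pick 0 [0->0 ok]
  2: obs=y cand={2,3,4,5} pick 3 [0->3 ok]
  3: obs=y cand={2,3,4,5} pick 5 [3->5 ok]
  4: obs=y cand={2,3,4,5} pick 3 [5->3 ok]
  5: obs=x cand={0,1} pick 1 [3->1 ok]
  6: obs=y cand={2,3,4,5} pick 4 [1->4 ok]
  7: obs=y cand={2,3,4,5} pick 2 [4->2 ok]
  8: obs=x cand={0,1} pick 0 [2->0 ok]
  9: obs=x cand={0,1} pick 0 [0->0 ok]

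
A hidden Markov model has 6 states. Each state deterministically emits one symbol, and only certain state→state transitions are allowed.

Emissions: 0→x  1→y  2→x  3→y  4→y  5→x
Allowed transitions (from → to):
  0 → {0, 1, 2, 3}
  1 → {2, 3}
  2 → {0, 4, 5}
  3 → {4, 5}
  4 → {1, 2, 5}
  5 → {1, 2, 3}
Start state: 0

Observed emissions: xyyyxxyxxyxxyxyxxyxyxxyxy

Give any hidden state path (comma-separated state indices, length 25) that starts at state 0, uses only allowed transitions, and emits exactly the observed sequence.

  0: obs=x cand={0,2,5} pick 0 [start]
  1: obs=y cand={1,3,4} pick 1 [0->1 ok]
  2: obs=y cand={1,3,4} pick 3 [1->3 ok]
  3: obs=y cand={1,3,4} pick 4 [3->4 ok]
  4: obs=x cand={0,2,5} pick 5 [4->5 ok]
  5: obs=x cand={0,2,5} pick 2 [5->2 ok]
  6: obs=y cand={1,3,4} pick 4 [2->4 ok]
  7: obs=x cand={0,2,5} pick 5 [4->5 ok]
  8: obs=x cand={0,2,5} pick 2 [5->2 ok]
  9: obs=y cand={1,3,4} pick 4 [2->4 ok]
  10: obs=x cand={0,2,5} pick 2 [4->2 ok]
  11: obs=x cand={0,2,5} pick 5 [2->5 ok]
  12: obs=y cand={1,3,4} pick 3 [5->3 ok]
  13: obs=x cand={0,2,5} pick 5 [3->5 ok]
  14: obs=y cand={1,3,4} pick 1 [5->1 ok]
  15: obs=x cand={0,2,5} pick 2 [1->2 ok]
  16: obs=x cand={0,2,5} pick 5 [2->5 ok]
  17: obs=y cand={1,3,4} pick 1 [5->1 ok]
  18: obs=x cand={0,2,5} pick 2 [1->2 ok]
  19: obs=y cand={1,3,4} pick 4 [2->4 ok]
  20: obs=x cand={0,2,5} pick 2 [4->2 ok]
  21: obs=x cand={0,2,5} pick 0 [2->0 ok]
  22: obs=y cand={1,3,4} pick 3 [0->3 ok]
  23: obs=x cand={0,2,5} pick 5 [3->5 ok]
  24: obs=y cand={1,3,4} pick 3 [5->3 ok]

0,1,3,4,5,2,4,5,2,4,2,5,3,5,1,2,5,1,2,4,2,0,3,5,3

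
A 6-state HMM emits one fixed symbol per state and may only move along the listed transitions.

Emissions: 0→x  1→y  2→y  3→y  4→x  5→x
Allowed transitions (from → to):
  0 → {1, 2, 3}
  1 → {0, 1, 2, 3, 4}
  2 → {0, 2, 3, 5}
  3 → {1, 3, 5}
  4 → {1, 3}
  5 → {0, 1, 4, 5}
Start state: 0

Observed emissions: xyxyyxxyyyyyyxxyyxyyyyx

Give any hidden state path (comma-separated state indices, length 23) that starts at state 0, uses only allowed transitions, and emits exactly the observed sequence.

  t0 'x' -> {0,4,5}, take 0 (start)
  t1 'y' -> {1,2,3}, take 1 (0->1 ok)
  t2 'x' -> {0,4,5}, take 0 (1->0 ok)
  t3 'y' -> {1,2,3}, take 1 (0->1 ok)
  t4 'y' -> {1,2,3}, take 3 (1->3 ok)
  t5 'x' -> {0,4,5}, take 5 (3->5 ok)
  t6 'x' -> {0,4,5}, take 5 (5->5 ok)
  t7 'y' -> {1,2,3}, take 1 (5->1 ok)
  t8 'y' -> {1,2,3}, take 2 (1->2 ok)
  t9 'y' -> {1,2,3}, take 3 (2->3 ok)
  t10 'y' -> {1,2,3}, take 3 (3->3 ok)
  t11 'y' -> {1,2,3}, take 3 (3->3 ok)
  t12 'y' -> {1,2,3}, take 3 (3->3 ok)
  t13 'x' -> {0,4,5}, take 5 (3->5 ok)
  t14 'x' -> {0,4,5}, take 5 (5->5 ok)
  t15 'y' -> {1,2,3}, take 1 (5->1 ok)
  t16 'y' -> {1,2,3}, take 1 (1->1 ok)
  t17 'x' -> {0,4,5}, take 4 (1->4 ok)
  t18 'y' -> {1,2,3}, take 3 (4->3 ok)
  t19 'y' -> {1,2,3}, take 3 (3->3 ok)
  t20 'y' -> {1,2,3}, take 1 (3->1 ok)
  t21 'y' -> {1,2,3}, take 1 (1->1 ok)
  t22 'x' -> {0,4,5}, take 4 (1->4 ok)

0,1,0,1,3,5,5,1,2,3,3,3,3,5,5,1,1,4,3,3,1,1,4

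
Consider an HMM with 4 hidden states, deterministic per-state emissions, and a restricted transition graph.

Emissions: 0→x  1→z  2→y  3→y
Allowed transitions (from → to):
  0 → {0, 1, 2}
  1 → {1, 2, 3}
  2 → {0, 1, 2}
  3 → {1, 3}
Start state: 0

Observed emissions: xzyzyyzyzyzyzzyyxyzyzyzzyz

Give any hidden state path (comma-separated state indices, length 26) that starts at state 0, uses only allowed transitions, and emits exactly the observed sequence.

0,1,3,1,2,2,1,3,1,2,1,3,1,1,2,2,0,2,1,2,1,3,1,1,3,1

  [0] x  {0}  => 0  start
  [1] z  {1}  => 1  0->1 ok
  [2] y  {2,3}  => 3  1->3 ok
  [3] z  {1}  => 1  3->1 ok
  [4] y  {2,3}  => 2  1->2 ok
  [5] y  {2,3}  => 2  2->2 ok
  [6] z  {1}  => 1  2->1 ok
  [7] y  {2,3}  => 3  1->3 ok
  [8] z  {1}  => 1  3->1 ok
  [9] y  {2,3}  => 2  1->2 ok
  [10] z  {1}  => 1  2->1 ok
  [11] y  {2,3}  => 3  1->3 ok
  [12] z  {1}  => 1  3->1 ok
  [13] z  {1}  => 1  1->1 ok
  [14] y  {2,3}  => 2  1->2 ok
  [15] y  {2,3}  => 2  2->2 ok
  [16] x  {0}  => 0  2->0 ok
  [17] y  {2,3}  => 2  0->2 ok
  [18] z  {1}  => 1  2->1 ok
  [19] y  {2,3}  => 2  1->2 ok
  [20] z  {1}  => 1  2->1 ok
  [21] y  {2,3}  => 3  1->3 ok
  [22] z  {1}  => 1  3->1 ok
  [23] z  {1}  => 1  1->1 ok
  [24] y  {2,3}  => 3  1->3 ok
  [25] z  {1}  => 1  3->1 ok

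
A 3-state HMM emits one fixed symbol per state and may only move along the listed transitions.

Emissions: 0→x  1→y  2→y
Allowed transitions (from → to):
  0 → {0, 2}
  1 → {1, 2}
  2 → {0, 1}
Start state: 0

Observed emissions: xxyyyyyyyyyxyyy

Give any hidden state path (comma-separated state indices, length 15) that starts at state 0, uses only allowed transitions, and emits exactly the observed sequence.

0,0,2,1,2,1,2,1,1,1,2,0,2,1,2

  t0 'x' -> {0}, take 0 (start)
  t1 'x' -> {0}, take 0 (0->0 ok)
  t2 'y' -> {1,2}, take 2 (0->2 ok)
  t3 'y' -> {1,2}, take 1 (2->1 ok)
  t4 'y' -> {1,2}, take 2 (1->2 ok)
  t5 'y' -> {1,2}, take 1 (2->1 ok)
  t6 'y' -> {1,2}, take 2 (1->2 ok)
  t7 'y' -> {1,2}, take 1 (2->1 ok)
  t8 'y' -> {1,2}, take 1 (1->1 ok)
  t9 'y' -> {1,2}, take 1 (1->1 ok)
  t10 'y' -> {1,2}, take 2 (1->2 ok)
  t11 'x' -> {0}, take 0 (2->0 ok)
  t12 'y' -> {1,2}, take 2 (0->2 ok)
  t13 'y' -> {1,2}, take 1 (2->1 ok)
  t14 'y' -> {1,2}, take 2 (1->2 ok)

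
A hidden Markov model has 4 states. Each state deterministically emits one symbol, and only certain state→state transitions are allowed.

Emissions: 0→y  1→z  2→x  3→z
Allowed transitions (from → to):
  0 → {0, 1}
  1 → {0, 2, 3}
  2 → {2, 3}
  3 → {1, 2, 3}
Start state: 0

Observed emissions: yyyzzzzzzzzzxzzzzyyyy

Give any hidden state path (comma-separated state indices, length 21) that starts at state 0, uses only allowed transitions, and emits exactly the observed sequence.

0,0,0,1,3,3,3,1,3,3,3,1,2,3,1,3,1,0,0,0,0

  t0 'y' -> {0}, take 0 (start)
  t1 'y' -> {0}, take 0 (0->0 ok)
  t2 'y' -> {0}, take 0 (0->0 ok)
  t3 'z' -> {1,3}, take 1 (0->1 ok)
  t4 'z' -> {1,3}, take 3 (1->3 ok)
  t5 'z' -> {1,3}, take 3 (3->3 ok)
  t6 'z' -> {1,3}, take 3 (3->3 ok)
  t7 'z' -> {1,3}, take 1 (3->1 ok)
  t8 'z' -> {1,3}, take 3 (1->3 ok)
  t9 'z' -> {1,3}, take 3 (3->3 ok)
  t10 'z' -> {1,3}, take 3 (3->3 ok)
  t11 'z' -> {1,3}, take 1 (3->1 ok)
  t12 'x' -> {2}, take 2 (1->2 ok)
  t13 'z' -> {1,3}, take 3 (2->3 ok)
  t14 'z' -> {1,3}, take 1 (3->1 ok)
  t15 'z' -> {1,3}, take 3 (1->3 ok)
  t16 'z' -> {1,3}, take 1 (3->1 ok)
  t17 'y' -> {0}, take 0 (1->0 ok)
  t18 'y' -> {0}, take 0 (0->0 ok)
  t19 'y' -> {0}, take 0 (0->0 ok)
  t20 'y' -> {0}, take 0 (0->0 ok)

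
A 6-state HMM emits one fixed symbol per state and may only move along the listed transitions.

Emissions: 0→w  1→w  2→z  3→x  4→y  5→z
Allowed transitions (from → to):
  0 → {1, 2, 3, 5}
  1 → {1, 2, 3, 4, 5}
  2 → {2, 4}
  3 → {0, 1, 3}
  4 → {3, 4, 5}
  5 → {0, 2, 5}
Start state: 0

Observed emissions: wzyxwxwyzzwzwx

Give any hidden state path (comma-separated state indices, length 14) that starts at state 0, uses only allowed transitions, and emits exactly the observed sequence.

0,2,4,3,0,3,1,4,5,5,0,5,0,3

  [0] w  {0,1}  => 0  start
  [1] z  {2,5}  => 2  0->2 ok
  [2] y  {4}  => 4  2->4 ok
  [3] x  {3}  => 3  4->3 ok
  [4] w  {0,1}  => 0  3->0 ok
  [5] x  {3}  => 3  0->3 ok
  [6] w  {0,1}  => 1  3->1 ok
  [7] y  {4}  => 4  1->4 ok
  [8] z  {2,5}  => 5  4->5 ok
  [9] z  {2,5}  => 5  5->5 ok
  [10] w  {0,1}  => 0  5->0 ok
  [11] z  {2,5}  => 5  0->5 ok
  [12] w  {0,1}  => 0  5->0 ok
  [13] x  {3}  => 3  0->3 ok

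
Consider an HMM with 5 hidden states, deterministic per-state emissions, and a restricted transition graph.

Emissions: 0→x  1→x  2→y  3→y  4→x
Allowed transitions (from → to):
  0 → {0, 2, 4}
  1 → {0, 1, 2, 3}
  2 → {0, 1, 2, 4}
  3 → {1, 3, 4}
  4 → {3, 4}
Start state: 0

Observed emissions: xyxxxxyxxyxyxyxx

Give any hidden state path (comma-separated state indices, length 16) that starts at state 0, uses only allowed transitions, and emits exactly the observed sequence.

  t0 'x' -> {0,1,4}, take 0 (start)
  t1 'y' -> {2,3}, take 2 (0->2 ok)
  t2 'x' -> {0,1,4}, take 4 (2->4 ok)
  t3 'x' -> {0,1,4}, take 4 (4->4 ok)
  t4 'x' -> {0,1,4}, take 4 (4->4 ok)
  t5 'x' -> {0,1,4}, take 4 (4->4 ok)
  t6 'y' -> {2,3}, take 3 (4->3 ok)
  t7 'x' -> {0,1,4}, take 4 (3->4 ok)
  t8 'x' -> {0,1,4}, take 4 (4->4 ok)
  t9 'y' -> {2,3}, take 3 (4->3 ok)
  t10 'x' -> {0,1,4}, take 1 (3->1 ok)
  t11 'y' -> {2,3}, take 3 (1->3 ok)
  t12 'x' -> {0,1,4}, take 1 (3->1 ok)
  t13 'y' -> {2,3}, take 2 (1->2 ok)
  t14 'x' -> {0,1,4}, take 0 (2->0 ok)
  t15 'x' -> {0,1,4}, take 4 (0->4 ok)

0,2,4,4,4,4,3,4,4,3,1,3,1,2,0,4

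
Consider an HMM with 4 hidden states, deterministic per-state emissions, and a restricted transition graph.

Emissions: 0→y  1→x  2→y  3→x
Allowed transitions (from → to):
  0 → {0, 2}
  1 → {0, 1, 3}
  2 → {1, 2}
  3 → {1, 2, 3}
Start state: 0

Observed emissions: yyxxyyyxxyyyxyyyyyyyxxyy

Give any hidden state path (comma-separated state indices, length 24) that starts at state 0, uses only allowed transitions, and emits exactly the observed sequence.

0,2,1,1,0,0,2,1,1,0,0,2,1,0,0,0,2,2,2,2,1,1,0,0

  pos 0: y in {0,2}, choose 0; start
  pos 1: y in {0,2}, choose 2; 0->2 ok
  pos 2: x in {1,3}, choose 1; 2->1 ok
  pos 3: x in {1,3}, choose 1; 1->1 ok
  pos 4: y in {0,2}, choose 0; 1->0 ok
  pos 5: y in {0,2}, choose 0; 0->0 ok
  pos 6: y in {0,2}, choose 2; 0->2 ok
  pos 7: x in {1,3}, choose 1; 2->1 ok
  pos 8: x in {1,3}, choose 1; 1->1 ok
  pos 9: y in {0,2}, choose 0; 1->0 ok
  pos 10: y in {0,2}, choose 0; 0->0 ok
  pos 11: y in {0,2}, choose 2; 0->2 ok
  pos 12: x in {1,3}, choose 1; 2->1 ok
  pos 13: y in {0,2}, choose 0; 1->0 ok
  pos 14: y in {0,2}, choose 0; 0->0 ok
  pos 15: y in {0,2}, choose 0; 0->0 ok
  pos 16: y in {0,2}, choose 2; 0->2 ok
  pos 17: y in {0,2}, choose 2; 2->2 ok
  pos 18: y in {0,2}, choose 2; 2->2 ok
  pos 19: y in {0,2}, choose 2; 2->2 ok
  pos 20: x in {1,3}, choose 1; 2->1 ok
  pos 21: x in {1,3}, choose 1; 1->1 ok
  pos 22: y in {0,2}, choose 0; 1->0 ok
  pos 23: y in {0,2}, choose 0; 0->0 ok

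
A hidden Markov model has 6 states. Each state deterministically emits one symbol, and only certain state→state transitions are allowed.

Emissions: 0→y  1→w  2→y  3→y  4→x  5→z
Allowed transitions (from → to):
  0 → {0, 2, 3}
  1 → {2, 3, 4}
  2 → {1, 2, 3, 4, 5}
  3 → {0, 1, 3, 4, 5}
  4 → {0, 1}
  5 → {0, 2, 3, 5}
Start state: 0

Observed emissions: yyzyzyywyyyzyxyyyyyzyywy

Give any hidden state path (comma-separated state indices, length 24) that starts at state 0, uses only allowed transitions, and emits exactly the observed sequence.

0,3,5,3,5,0,2,1,3,0,2,5,3,4,0,2,3,0,2,5,2,3,1,3

  [0] y  {0,2,3}  => 0  start
  [1] y  {0,2,3}  => 3  0->3 ok
  [2] z  {5}  => 5  3->5 ok
  [3] y  {0,2,3}  => 3  5->3 ok
  [4] z  {5}  => 5  3->5 ok
  [5] y  {0,2,3}  => 0  5->0 ok
  [6] y  {0,2,3}  => 2  0->2 ok
  [7] w  {1}  => 1  2->1 ok
  [8] y  {0,2,3}  => 3  1->3 ok
  [9] y  {0,2,3}  => 0  3->0 ok
  [10] y  {0,2,3}  => 2  0->2 ok
  [11] z  {5}  => 5  2->5 ok
  [12] y  {0,2,3}  => 3  5->3 ok
  [13] x  {4}  => 4  3->4 ok
  [14] y  {0,2,3}  => 0  4->0 ok
  [15] y  {0,2,3}  => 2  0->2 ok
  [16] y  {0,2,3}  => 3  2->3 ok
  [17] y  {0,2,3}  => 0  3->0 ok
  [18] y  {0,2,3}  => 2  0->2 ok
  [19] z  {5}  => 5  2->5 ok
  [20] y  {0,2,3}  => 2  5->2 ok
  [21] y  {0,2,3}  => 3  2->3 ok
  [22] w  {1}  => 1  3->1 ok
  [23] y  {0,2,3}  => 3  1->3 ok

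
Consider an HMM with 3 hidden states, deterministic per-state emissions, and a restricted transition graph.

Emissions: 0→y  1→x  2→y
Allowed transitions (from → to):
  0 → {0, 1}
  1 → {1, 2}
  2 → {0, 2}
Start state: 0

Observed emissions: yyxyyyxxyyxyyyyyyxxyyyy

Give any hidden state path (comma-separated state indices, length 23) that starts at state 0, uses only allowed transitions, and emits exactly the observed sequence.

  [0] y  {0,2}  => 0  start
  [1] y  {0,2}  => 0  0->0 ok
  [2] x  {1}  => 1  0->1 ok
  [3] y  {0,2}  => 2  1->2 ok
  [4] y  {0,2}  => 2  2->2 ok
  [5] y  {0,2}  => 0  2->0 ok
  [6] x  {1}  => 1  0->1 ok
  [7] x  {1}  => 1  1->1 ok
  [8] y  {0,2}  => 2  1->2 ok
  [9] y  {0,2}  => 0  2->0 ok
  [10] x  {1}  => 1  0->1 ok
  [11] y  {0,2}  => 2  1->2 ok
  [12] y  {0,2}  => 0  2->0 ok
  [13] y  {0,2}  => 0  0->0 ok
  [14] y  {0,2}  => 0  0->0 ok
  [15] y  {0,2}  => 0  0->0 ok
  [16] y  {0,2}  => 0  0->0 ok
  [17] x  {1}  => 1  0->1 ok
  [18] x  {1}  => 1  1->1 ok
  [19] y  {0,2}  => 2  1->2 ok
  [20] y  {0,2}  => 2  2->2 ok
  [21] y  {0,2}  => 2  2->2 ok
  [22] y  {0,2}  => 2  2->2 ok

0,0,1,2,2,0,1,1,2,0,1,2,0,0,0,0,0,1,1,2,2,2,2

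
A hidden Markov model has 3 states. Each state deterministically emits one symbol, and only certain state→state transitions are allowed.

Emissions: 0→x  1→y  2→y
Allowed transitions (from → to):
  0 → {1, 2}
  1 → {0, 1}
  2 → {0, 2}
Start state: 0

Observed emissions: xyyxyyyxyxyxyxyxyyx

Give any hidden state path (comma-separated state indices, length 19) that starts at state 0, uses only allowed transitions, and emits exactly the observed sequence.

  pos 0: x in {0}, choose 0; start
  pos 1: y in {1,2}, choose 2; 0->2 ok
  pos 2: y in {1,2}, choose 2; 2->2 ok
  pos 3: x in {0}, choose 0; 2->0 ok
  pos 4: y in {1,2}, choose 1; 0->1 ok
  pos 5: y in {1,2}, choose 1; 1->1 ok
  pos 6: y in {1,2}, choose 1; 1->1 ok
  pos 7: x in {0}, choose 0; 1->0 ok
  pos 8: y in {1,2}, choose 1; 0->1 ok
  pos 9: x in {0}, choose 0; 1->0 ok
  pos 10: y in {1,2}, choose 1; 0->1 ok
  pos 11: x in {0}, choose 0; 1->0 ok
  pos 12: y in {1,2}, choose 1; 0->1 ok
  pos 13: x in {0}, choose 0; 1->0 ok
  pos 14: y in {1,2}, choose 2; 0->2 ok
  pos 15: x in {0}, choose 0; 2->0 ok
  pos 16: y in {1,2}, choose 2; 0->2 ok
  pos 17: y in {1,2}, choose 2; 2->2 ok
  pos 18: x in {0}, choose 0; 2->0 ok

0,2,2,0,1,1,1,0,1,0,1,0,1,0,2,0,2,2,0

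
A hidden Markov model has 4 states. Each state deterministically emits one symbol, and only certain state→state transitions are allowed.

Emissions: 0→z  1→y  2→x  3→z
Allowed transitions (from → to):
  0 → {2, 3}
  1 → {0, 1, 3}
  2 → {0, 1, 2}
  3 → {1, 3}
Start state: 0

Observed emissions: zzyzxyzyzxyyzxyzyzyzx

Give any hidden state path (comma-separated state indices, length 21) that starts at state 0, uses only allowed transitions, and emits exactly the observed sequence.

0,3,1,0,2,1,3,1,0,2,1,1,0,2,1,3,1,3,1,0,2

  0: obs=z cand={0,3} pick 0 [start]
  1: obs=z cand={0,3} pick 3 [0->3 ok]
  2: obs=y cand={1} pick 1 [3->1 ok]
  3: obs=z cand={0,3} pick 0 [1->0 ok]
  4: obs=x cand={2} pick 2 [0->2 ok]
  5: obs=y cand={1} pick 1 [2->1 ok]
  6: obs=z cand={0,3} pick 3 [1->3 ok]
  7: obs=y cand={1} pick 1 [3->1 ok]
  8: obs=z cand={0,3} pick 0 [1->0 ok]
  9: obs=x cand={2} pick 2 [0->2 ok]
  10: obs=y cand={1} pick 1 [2->1 ok]
  11: obs=y cand={1} pick 1 [1->1 ok]
  12: obs=z cand={0,3} pick 0 [1->0 ok]
  13: obs=x cand={2} pick 2 [0->2 ok]
  14: obs=y cand={1} pick 1 [2->1 ok]
  15: obs=z cand={0,3} pick 3 [1->3 ok]
  16: obs=y cand={1} pick 1 [3->1 ok]
  17: obs=z cand={0,3} pick 3 [1->3 ok]
  18: obs=y cand={1} pick 1 [3->1 ok]
  19: obs=z cand={0,3} pick 0 [1->0 ok]
  20: obs=x cand={2} pick 2 [0->2 ok]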